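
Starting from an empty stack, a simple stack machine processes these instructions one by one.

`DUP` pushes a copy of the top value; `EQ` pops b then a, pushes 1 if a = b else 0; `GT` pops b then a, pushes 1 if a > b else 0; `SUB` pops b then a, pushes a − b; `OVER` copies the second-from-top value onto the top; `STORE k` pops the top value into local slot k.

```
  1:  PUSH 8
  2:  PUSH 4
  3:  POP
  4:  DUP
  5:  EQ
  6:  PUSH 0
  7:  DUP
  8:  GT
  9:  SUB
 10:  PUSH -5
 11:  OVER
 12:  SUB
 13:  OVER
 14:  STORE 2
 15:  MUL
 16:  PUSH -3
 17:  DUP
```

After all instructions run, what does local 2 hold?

PUSH 8  : 8
PUSH 4  : 8 4
POP     : 8
DUP     : 8 8
EQ      : 1
PUSH 0  : 1 0
DUP     : 1 0 0
GT      : 1 0
SUB     : 1
PUSH -5 : 1 -5
OVER    : 1 -5 1
SUB     : 1 -6
OVER    : 1 -6 1
STORE 2 : 1 -6
MUL     : -6
PUSH -3 : -6 -3
DUP     : -6 -3 -3

1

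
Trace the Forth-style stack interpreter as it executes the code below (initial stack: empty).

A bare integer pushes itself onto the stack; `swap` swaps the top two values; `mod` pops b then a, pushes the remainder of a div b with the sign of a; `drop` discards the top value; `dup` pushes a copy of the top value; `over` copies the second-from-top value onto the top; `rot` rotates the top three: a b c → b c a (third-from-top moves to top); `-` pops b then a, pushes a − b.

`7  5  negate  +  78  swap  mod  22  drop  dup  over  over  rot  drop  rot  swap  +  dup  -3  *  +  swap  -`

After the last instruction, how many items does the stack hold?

1

7      -> 7
5      -> 7 5
negate -> 7 -5
+      -> 2
78     -> 2 78
swap   -> 78 2
mod    -> 0
22     -> 0 22
drop   -> 0
dup    -> 0 0
over   -> 0 0 0
over   -> 0 0 0 0
rot    -> 0 0 0 0
drop   -> 0 0 0
rot    -> 0 0 0
swap   -> 0 0 0
+      -> 0 0
dup    -> 0 0 0
-3     -> 0 0 0 -3
*      -> 0 0 0
+      -> 0 0
swap   -> 0 0
-      -> 0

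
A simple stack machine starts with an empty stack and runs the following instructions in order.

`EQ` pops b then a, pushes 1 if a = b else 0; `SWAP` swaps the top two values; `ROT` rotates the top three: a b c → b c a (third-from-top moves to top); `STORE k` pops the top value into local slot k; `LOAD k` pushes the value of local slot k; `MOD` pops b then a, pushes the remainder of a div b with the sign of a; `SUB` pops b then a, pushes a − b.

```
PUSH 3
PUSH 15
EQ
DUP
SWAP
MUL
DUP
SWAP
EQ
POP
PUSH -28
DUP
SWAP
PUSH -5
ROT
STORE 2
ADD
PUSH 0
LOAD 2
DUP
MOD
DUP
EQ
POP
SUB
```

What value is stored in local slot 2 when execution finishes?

-28

PUSH 3   : [3]
PUSH 15  : [3, 15]
EQ       : [0]
DUP      : [0, 0]
SWAP     : [0, 0]
MUL      : [0]
DUP      : [0, 0]
SWAP     : [0, 0]
EQ       : [1]
POP      : []
PUSH -28 : [-28]
DUP      : [-28, -28]
SWAP     : [-28, -28]
PUSH -5  : [-28, -28, -5]
ROT      : [-28, -5, -28]
STORE 2  : [-28, -5]
ADD      : [-33]
PUSH 0   : [-33, 0]
LOAD 2   : [-33, 0, -28]
DUP      : [-33, 0, -28, -28]
MOD      : [-33, 0, 0]
DUP      : [-33, 0, 0, 0]
EQ       : [-33, 0, 1]
POP      : [-33, 0]
SUB      : [-33]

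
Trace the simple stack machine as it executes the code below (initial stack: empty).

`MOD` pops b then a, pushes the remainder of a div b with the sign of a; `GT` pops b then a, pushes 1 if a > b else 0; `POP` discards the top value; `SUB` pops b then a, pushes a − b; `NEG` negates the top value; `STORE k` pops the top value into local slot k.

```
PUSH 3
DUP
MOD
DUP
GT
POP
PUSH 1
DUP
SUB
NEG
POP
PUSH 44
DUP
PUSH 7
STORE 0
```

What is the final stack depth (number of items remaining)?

PUSH 3  : [3]
DUP     : [3, 3]
MOD     : [0]
DUP     : [0, 0]
GT      : [0]
POP     : []
PUSH 1  : [1]
DUP     : [1, 1]
SUB     : [0]
NEG     : [0]
POP     : []
PUSH 44 : [44]
DUP     : [44, 44]
PUSH 7  : [44, 44, 7]
STORE 0 : [44, 44]

2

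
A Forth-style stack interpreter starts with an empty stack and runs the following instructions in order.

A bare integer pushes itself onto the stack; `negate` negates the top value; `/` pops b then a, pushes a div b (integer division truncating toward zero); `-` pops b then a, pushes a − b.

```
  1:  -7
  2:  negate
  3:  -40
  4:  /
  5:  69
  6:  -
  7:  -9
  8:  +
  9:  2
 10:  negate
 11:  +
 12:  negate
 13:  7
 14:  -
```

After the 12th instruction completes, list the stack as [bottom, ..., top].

-7     : -7
negate : 7
-40    : 7 -40
/      : 0
69     : 0 69
-      : -69
-9     : -69 -9
+      : -78
2      : -78 2
negate : -78 -2
+      : -80
negate : 80

[80]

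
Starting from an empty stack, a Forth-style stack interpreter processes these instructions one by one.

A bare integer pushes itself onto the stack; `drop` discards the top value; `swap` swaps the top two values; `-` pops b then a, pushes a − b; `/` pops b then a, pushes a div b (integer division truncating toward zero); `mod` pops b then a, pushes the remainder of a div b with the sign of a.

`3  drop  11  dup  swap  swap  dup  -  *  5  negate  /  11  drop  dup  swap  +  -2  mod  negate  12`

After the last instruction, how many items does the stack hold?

3       [3]
drop    []
11      [11]
dup     [11, 11]
swap    [11, 11]
swap    [11, 11]
dup     [11, 11, 11]
-       [11, 0]
*       [0]
5       [0, 5]
negate  [0, -5]
/       [0]
11      [0, 11]
drop    [0]
dup     [0, 0]
swap    [0, 0]
+       [0]
-2      [0, -2]
mod     [0]
negate  [0]
12      [0, 12]

2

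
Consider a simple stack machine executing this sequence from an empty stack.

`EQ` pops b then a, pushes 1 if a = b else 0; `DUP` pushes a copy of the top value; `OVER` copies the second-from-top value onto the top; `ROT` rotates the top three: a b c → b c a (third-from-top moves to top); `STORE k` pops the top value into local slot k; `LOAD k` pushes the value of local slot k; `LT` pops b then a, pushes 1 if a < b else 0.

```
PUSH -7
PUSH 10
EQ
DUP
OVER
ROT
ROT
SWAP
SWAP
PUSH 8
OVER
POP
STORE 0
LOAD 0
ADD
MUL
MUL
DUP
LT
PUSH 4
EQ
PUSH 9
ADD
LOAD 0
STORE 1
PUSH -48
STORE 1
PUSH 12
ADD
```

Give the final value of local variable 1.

PUSH -7  → -7
PUSH 10  → -7 10
EQ       → 0
DUP      → 0 0
OVER     → 0 0 0
ROT      → 0 0 0
ROT      → 0 0 0
SWAP     → 0 0 0
SWAP     → 0 0 0
PUSH 8   → 0 0 0 8
OVER     → 0 0 0 8 0
POP      → 0 0 0 8
STORE 0  → 0 0 0
LOAD 0   → 0 0 0 8
ADD      → 0 0 8
MUL      → 0 0
MUL      → 0
DUP      → 0 0
LT       → 0
PUSH 4   → 0 4
EQ       → 0
PUSH 9   → 0 9
ADD      → 9
LOAD 0   → 9 8
STORE 1  → 9
PUSH -48 → 9 -48
STORE 1  → 9
PUSH 12  → 9 12
ADD      → 21

-48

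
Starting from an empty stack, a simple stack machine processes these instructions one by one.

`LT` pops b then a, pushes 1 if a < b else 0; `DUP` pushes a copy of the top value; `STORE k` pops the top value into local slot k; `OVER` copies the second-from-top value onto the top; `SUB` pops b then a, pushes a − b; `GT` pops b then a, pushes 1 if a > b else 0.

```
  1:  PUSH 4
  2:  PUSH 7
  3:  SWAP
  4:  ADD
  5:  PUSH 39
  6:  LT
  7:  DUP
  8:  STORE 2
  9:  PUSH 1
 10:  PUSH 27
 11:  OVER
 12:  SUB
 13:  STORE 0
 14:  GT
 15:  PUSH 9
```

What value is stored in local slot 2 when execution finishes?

1

PUSH 4  → 4
PUSH 7  → 4 7
SWAP    → 7 4
ADD     → 11
PUSH 39 → 11 39
LT      → 1
DUP     → 1 1
STORE 2 → 1
PUSH 1  → 1 1
PUSH 27 → 1 1 27
OVER    → 1 1 27 1
SUB     → 1 1 26
STORE 0 → 1 1
GT      → 0
PUSH 9  → 0 9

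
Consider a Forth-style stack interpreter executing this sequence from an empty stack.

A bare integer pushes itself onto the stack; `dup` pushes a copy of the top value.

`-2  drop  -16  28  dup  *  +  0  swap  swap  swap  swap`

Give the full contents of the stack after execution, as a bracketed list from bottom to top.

-2   → [-2]
drop → []
-16  → [-16]
28   → [-16, 28]
dup  → [-16, 28, 28]
*    → [-16, 784]
+    → [768]
0    → [768, 0]
swap → [0, 768]
swap → [768, 0]
swap → [0, 768]
swap → [768, 0]

[768, 0]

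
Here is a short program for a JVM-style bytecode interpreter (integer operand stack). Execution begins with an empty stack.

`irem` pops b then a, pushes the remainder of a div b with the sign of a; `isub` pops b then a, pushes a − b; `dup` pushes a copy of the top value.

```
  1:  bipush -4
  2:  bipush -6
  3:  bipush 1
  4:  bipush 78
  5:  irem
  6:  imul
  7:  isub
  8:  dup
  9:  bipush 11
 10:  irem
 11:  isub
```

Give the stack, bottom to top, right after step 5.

bipush -4 -> -4
bipush -6 -> -4 -6
bipush 1  -> -4 -6 1
bipush 78 -> -4 -6 1 78
irem      -> -4 -6 1

[-4, -6, 1]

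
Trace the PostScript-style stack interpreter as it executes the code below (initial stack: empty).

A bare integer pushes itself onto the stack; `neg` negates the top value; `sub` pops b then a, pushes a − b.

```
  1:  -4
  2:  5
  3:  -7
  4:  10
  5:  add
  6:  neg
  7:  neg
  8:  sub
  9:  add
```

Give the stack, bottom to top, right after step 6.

[-4, 5, -3]

-4  : [-4]
5   : [-4, 5]
-7  : [-4, 5, -7]
10  : [-4, 5, -7, 10]
add : [-4, 5, 3]
neg : [-4, 5, -3]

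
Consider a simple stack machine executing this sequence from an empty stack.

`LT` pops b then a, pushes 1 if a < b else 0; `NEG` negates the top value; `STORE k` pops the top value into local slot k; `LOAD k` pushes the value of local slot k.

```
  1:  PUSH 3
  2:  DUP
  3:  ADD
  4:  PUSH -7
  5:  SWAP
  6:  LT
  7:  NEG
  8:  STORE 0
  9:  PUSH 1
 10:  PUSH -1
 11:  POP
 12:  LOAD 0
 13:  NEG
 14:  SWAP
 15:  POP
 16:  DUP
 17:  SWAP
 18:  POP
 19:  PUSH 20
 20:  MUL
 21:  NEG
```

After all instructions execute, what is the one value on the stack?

-20

PUSH 3  → [3]
DUP     → [3, 3]
ADD     → [6]
PUSH -7 → [6, -7]
SWAP    → [-7, 6]
LT      → [1]
NEG     → [-1]
STORE 0 → []
PUSH 1  → [1]
PUSH -1 → [1, -1]
POP     → [1]
LOAD 0  → [1, -1]
NEG     → [1, 1]
SWAP    → [1, 1]
POP     → [1]
DUP     → [1, 1]
SWAP    → [1, 1]
POP     → [1]
PUSH 20 → [1, 20]
MUL     → [20]
NEG     → [-20]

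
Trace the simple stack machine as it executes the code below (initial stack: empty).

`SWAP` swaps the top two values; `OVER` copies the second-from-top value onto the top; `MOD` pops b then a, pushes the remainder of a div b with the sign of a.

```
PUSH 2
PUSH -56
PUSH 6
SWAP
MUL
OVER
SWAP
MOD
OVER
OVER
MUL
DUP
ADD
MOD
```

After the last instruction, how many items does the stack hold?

2

PUSH 2   → 2
PUSH -56 → 2 -56
PUSH 6   → 2 -56 6
SWAP     → 2 6 -56
MUL      → 2 -336
OVER     → 2 -336 2
SWAP     → 2 2 -336
MOD      → 2 2
OVER     → 2 2 2
OVER     → 2 2 2 2
MUL      → 2 2 4
DUP      → 2 2 4 4
ADD      → 2 2 8
MOD      → 2 2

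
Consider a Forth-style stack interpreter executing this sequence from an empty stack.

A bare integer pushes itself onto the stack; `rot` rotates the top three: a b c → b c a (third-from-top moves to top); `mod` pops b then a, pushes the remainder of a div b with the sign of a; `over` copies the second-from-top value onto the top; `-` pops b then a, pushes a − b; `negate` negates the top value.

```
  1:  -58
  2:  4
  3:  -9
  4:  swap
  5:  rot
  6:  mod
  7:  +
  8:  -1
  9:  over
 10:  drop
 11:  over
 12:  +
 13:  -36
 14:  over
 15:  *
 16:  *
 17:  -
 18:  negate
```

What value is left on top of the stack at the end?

-58     -58
4       -58 4
-9      -58 4 -9
swap    -58 -9 4
rot     -9 4 -58
mod     -9 4
+       -5
-1      -5 -1
over    -5 -1 -5
drop    -5 -1
over    -5 -1 -5
+       -5 -6
-36     -5 -6 -36
over    -5 -6 -36 -6
*       -5 -6 216
*       -5 -1296
-       1291
negate  -1291

-1291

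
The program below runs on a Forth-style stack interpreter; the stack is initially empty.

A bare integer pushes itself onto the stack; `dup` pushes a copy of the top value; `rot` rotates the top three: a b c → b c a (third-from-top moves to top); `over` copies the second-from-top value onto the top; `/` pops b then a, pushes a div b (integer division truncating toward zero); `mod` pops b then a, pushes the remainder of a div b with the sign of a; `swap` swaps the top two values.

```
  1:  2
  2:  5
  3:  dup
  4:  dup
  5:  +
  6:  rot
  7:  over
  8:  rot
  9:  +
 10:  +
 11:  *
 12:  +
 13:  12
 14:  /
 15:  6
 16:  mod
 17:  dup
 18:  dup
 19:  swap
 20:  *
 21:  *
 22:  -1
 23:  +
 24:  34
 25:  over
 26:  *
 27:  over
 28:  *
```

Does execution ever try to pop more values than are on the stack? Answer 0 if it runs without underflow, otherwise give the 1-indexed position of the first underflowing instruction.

12

2    : 2
5    : 2 5
dup  : 2 5 5
dup  : 2 5 5 5
+    : 2 5 10
rot  : 5 10 2
over : 5 10 2 10
rot  : 5 2 10 10
+    : 5 2 20
+    : 5 22
*    : 110
+  — needs 2 operands, stack has 1 → underflow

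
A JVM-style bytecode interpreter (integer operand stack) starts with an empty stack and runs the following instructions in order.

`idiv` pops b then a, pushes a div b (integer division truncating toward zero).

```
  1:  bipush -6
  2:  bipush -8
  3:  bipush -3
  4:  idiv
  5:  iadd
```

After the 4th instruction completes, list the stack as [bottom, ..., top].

[-6, 2]

bipush -6 : -6
bipush -8 : -6 -8
bipush -3 : -6 -8 -3
idiv      : -6 2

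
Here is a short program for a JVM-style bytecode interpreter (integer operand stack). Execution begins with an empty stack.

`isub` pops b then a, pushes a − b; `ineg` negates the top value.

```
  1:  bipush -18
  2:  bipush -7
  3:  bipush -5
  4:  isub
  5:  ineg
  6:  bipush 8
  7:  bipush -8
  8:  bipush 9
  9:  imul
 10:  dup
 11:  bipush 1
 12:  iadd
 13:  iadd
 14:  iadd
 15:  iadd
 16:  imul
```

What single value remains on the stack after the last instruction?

bipush -18  -18
bipush -7   -18 -7
bipush -5   -18 -7 -5
isub        -18 -2
ineg        -18 2
bipush 8    -18 2 8
bipush -8   -18 2 8 -8
bipush 9    -18 2 8 -8 9
imul        -18 2 8 -72
dup         -18 2 8 -72 -72
bipush 1    -18 2 8 -72 -72 1
iadd        -18 2 8 -72 -71
iadd        -18 2 8 -143
iadd        -18 2 -135
iadd        -18 -133
imul        2394

2394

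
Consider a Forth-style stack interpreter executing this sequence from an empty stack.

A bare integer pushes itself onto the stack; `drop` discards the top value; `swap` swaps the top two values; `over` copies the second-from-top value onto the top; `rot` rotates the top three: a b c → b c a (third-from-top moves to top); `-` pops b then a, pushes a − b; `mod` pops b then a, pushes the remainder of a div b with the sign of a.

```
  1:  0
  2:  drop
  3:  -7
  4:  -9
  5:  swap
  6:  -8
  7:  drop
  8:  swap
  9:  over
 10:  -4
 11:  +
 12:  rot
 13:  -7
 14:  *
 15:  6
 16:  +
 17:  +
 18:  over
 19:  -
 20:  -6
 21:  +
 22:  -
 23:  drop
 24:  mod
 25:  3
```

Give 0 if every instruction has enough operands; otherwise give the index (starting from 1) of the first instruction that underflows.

24

0    : [0]
drop : []
-7   : [-7]
-9   : [-7, -9]
swap : [-9, -7]
-8   : [-9, -7, -8]
drop : [-9, -7]
swap : [-7, -9]
over : [-7, -9, -7]
-4   : [-7, -9, -7, -4]
+    : [-7, -9, -11]
rot  : [-9, -11, -7]
-7   : [-9, -11, -7, -7]
*    : [-9, -11, 49]
6    : [-9, -11, 49, 6]
+    : [-9, -11, 55]
+    : [-9, 44]
over : [-9, 44, -9]
-    : [-9, 53]
-6   : [-9, 53, -6]
+    : [-9, 47]
-    : [-56]
drop : []
mod  — needs 2 operands, stack has 0 → underflow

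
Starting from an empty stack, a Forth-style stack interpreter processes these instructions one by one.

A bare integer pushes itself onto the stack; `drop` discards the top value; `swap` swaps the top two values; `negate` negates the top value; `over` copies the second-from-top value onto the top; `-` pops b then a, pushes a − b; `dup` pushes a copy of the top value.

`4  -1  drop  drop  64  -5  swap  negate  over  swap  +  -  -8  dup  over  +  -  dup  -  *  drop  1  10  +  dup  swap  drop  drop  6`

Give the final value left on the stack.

4       [4]
-1      [4, -1]
drop    [4]
drop    []
64      [64]
-5      [64, -5]
swap    [-5, 64]
negate  [-5, -64]
over    [-5, -64, -5]
swap    [-5, -5, -64]
+       [-5, -69]
-       [64]
-8      [64, -8]
dup     [64, -8, -8]
over    [64, -8, -8, -8]
+       [64, -8, -16]
-       [64, 8]
dup     [64, 8, 8]
-       [64, 0]
*       [0]
drop    []
1       [1]
10      [1, 10]
+       [11]
dup     [11, 11]
swap    [11, 11]
drop    [11]
drop    []
6       [6]

6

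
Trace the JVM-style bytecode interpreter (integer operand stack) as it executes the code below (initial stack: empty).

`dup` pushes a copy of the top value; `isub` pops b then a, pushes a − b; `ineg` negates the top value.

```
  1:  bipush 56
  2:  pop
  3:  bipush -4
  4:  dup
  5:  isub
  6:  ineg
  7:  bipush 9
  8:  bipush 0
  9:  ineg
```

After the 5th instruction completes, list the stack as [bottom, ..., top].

[0]

bipush 56  [56]
pop        []
bipush -4  [-4]
dup        [-4, -4]
isub       [0]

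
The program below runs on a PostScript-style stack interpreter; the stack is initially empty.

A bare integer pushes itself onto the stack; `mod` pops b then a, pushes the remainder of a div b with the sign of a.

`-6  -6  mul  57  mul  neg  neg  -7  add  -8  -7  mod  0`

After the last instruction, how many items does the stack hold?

-6  -> [-6]
-6  -> [-6, -6]
mul -> [36]
57  -> [36, 57]
mul -> [2052]
neg -> [-2052]
neg -> [2052]
-7  -> [2052, -7]
add -> [2045]
-8  -> [2045, -8]
-7  -> [2045, -8, -7]
mod -> [2045, -1]
0   -> [2045, -1, 0]

3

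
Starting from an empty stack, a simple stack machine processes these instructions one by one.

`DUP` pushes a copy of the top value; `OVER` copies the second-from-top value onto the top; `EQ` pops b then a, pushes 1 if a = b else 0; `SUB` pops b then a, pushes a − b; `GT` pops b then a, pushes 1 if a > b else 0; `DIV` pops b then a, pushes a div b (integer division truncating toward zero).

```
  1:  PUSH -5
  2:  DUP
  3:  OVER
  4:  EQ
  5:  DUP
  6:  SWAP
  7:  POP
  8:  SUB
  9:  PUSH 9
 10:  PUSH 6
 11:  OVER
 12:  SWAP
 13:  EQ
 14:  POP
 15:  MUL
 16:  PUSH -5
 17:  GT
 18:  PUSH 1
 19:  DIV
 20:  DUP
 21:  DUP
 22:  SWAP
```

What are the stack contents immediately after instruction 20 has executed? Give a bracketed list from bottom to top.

[0, 0]

PUSH -5 -> [-5]
DUP     -> [-5, -5]
OVER    -> [-5, -5, -5]
EQ      -> [-5, 1]
DUP     -> [-5, 1, 1]
SWAP    -> [-5, 1, 1]
POP     -> [-5, 1]
SUB     -> [-6]
PUSH 9  -> [-6, 9]
PUSH 6  -> [-6, 9, 6]
OVER    -> [-6, 9, 6, 9]
SWAP    -> [-6, 9, 9, 6]
EQ      -> [-6, 9, 0]
POP     -> [-6, 9]
MUL     -> [-54]
PUSH -5 -> [-54, -5]
GT      -> [0]
PUSH 1  -> [0, 1]
DIV     -> [0]
DUP     -> [0, 0]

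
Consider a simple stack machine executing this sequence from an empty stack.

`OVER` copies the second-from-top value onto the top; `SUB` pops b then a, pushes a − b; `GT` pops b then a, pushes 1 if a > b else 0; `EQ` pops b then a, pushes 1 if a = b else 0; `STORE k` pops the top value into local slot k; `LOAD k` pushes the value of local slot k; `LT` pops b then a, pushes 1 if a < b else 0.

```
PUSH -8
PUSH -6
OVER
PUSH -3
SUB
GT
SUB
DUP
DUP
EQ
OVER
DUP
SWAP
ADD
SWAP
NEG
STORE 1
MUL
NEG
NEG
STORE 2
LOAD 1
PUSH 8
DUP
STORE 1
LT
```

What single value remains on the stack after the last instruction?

PUSH -8 → -8
PUSH -6 → -8 -6
OVER    → -8 -6 -8
PUSH -3 → -8 -6 -8 -3
SUB     → -8 -6 -5
GT      → -8 0
SUB     → -8
DUP     → -8 -8
DUP     → -8 -8 -8
EQ      → -8 1
OVER    → -8 1 -8
DUP     → -8 1 -8 -8
SWAP    → -8 1 -8 -8
ADD     → -8 1 -16
SWAP    → -8 -16 1
NEG     → -8 -16 -1
STORE 1 → -8 -16
MUL     → 128
NEG     → -128
NEG     → 128
STORE 2 → (empty)
LOAD 1  → -1
PUSH 8  → -1 8
DUP     → -1 8 8
STORE 1 → -1 8
LT      → 1

1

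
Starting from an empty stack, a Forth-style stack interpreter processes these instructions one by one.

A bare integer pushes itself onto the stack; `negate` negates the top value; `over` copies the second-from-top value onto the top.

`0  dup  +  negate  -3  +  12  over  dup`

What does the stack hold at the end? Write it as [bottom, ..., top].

0       0
dup     0 0
+       0
negate  0
-3      0 -3
+       -3
12      -3 12
over    -3 12 -3
dup     -3 12 -3 -3

[-3, 12, -3, -3]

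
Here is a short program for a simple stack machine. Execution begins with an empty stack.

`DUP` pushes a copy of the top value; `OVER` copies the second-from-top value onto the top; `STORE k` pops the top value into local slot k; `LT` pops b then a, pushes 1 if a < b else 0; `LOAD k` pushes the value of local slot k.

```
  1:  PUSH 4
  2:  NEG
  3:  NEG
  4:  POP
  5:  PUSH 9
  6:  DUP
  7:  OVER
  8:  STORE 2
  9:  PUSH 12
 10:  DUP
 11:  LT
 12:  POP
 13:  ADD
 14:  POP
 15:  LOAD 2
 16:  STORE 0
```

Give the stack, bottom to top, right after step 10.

[9, 9, 12, 12]

PUSH 4  → [4]
NEG     → [-4]
NEG     → [4]
POP     → []
PUSH 9  → [9]
DUP     → [9, 9]
OVER    → [9, 9, 9]
STORE 2 → [9, 9]
PUSH 12 → [9, 9, 12]
DUP     → [9, 9, 12, 12]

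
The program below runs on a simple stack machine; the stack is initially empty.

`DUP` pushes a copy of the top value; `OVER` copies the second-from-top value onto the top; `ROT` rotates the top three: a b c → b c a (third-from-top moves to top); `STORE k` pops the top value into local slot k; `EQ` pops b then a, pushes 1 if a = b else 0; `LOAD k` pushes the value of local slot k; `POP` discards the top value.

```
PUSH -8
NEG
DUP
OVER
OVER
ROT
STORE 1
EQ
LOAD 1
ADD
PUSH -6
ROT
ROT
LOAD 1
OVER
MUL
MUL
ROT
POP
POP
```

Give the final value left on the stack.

8

PUSH -8 -> -8
NEG     -> 8
DUP     -> 8 8
OVER    -> 8 8 8
OVER    -> 8 8 8 8
ROT     -> 8 8 8 8
STORE 1 -> 8 8 8
EQ      -> 8 1
LOAD 1  -> 8 1 8
ADD     -> 8 9
PUSH -6 -> 8 9 -6
ROT     -> 9 -6 8
ROT     -> -6 8 9
LOAD 1  -> -6 8 9 8
OVER    -> -6 8 9 8 9
MUL     -> -6 8 9 72
MUL     -> -6 8 648
ROT     -> 8 648 -6
POP     -> 8 648
POP     -> 8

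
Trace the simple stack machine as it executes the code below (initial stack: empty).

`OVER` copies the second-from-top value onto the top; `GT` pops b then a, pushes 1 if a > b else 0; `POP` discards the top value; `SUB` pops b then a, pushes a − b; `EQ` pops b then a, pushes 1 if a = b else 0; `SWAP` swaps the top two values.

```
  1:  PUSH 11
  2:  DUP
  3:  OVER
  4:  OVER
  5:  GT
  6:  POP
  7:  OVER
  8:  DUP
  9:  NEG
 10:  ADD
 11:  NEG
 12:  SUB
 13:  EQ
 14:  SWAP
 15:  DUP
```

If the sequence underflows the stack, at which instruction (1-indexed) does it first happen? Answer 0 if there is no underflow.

14

PUSH 11 : 11
DUP     : 11 11
OVER    : 11 11 11
OVER    : 11 11 11 11
GT      : 11 11 0
POP     : 11 11
OVER    : 11 11 11
DUP     : 11 11 11 11
NEG     : 11 11 11 -11
ADD     : 11 11 0
NEG     : 11 11 0
SUB     : 11 11
EQ      : 1
SWAP  — needs 2 operands, stack has 1 → underflow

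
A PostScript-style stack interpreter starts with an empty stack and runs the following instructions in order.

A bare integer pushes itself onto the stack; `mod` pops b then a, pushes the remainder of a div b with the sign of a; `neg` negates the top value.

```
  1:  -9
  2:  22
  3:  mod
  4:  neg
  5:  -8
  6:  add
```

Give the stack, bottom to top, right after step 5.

-9   [-9]
22   [-9, 22]
mod  [-9]
neg  [9]
-8   [9, -8]

[9, -8]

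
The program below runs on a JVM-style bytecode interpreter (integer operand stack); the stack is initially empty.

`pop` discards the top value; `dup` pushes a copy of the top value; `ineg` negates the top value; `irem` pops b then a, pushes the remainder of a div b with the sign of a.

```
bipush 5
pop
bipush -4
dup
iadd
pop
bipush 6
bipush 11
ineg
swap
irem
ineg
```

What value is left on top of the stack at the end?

bipush 5  → 5
pop       → (empty)
bipush -4 → -4
dup       → -4 -4
iadd      → -8
pop       → (empty)
bipush 6  → 6
bipush 11 → 6 11
ineg      → 6 -11
swap      → -11 6
irem      → -5
ineg      → 5

5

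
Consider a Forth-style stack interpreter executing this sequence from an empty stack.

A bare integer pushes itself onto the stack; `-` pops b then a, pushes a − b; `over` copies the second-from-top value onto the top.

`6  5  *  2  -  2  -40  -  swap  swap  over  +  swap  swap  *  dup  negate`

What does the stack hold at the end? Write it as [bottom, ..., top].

[1960, -1960]

6      → 6
5      → 6 5
*      → 30
2      → 30 2
-      → 28
2      → 28 2
-40    → 28 2 -40
-      → 28 42
swap   → 42 28
swap   → 28 42
over   → 28 42 28
+      → 28 70
swap   → 70 28
swap   → 28 70
*      → 1960
dup    → 1960 1960
negate → 1960 -1960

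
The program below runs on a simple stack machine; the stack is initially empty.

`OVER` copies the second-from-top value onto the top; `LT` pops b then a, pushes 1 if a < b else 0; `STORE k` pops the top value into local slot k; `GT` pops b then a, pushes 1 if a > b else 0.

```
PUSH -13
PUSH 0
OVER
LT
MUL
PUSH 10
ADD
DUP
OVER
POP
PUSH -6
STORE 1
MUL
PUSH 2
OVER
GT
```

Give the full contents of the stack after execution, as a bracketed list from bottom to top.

[100, 0]

PUSH -13  [-13]
PUSH 0    [-13, 0]
OVER      [-13, 0, -13]
LT        [-13, 0]
MUL       [0]
PUSH 10   [0, 10]
ADD       [10]
DUP       [10, 10]
OVER      [10, 10, 10]
POP       [10, 10]
PUSH -6   [10, 10, -6]
STORE 1   [10, 10]
MUL       [100]
PUSH 2    [100, 2]
OVER      [100, 2, 100]
GT        [100, 0]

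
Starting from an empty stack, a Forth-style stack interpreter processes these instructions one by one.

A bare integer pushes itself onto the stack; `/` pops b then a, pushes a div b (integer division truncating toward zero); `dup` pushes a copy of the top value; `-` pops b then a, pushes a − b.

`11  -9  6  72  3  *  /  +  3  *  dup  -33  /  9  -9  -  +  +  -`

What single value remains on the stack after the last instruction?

20

11  → 11
-9  → 11 -9
6   → 11 -9 6
72  → 11 -9 6 72
3   → 11 -9 6 72 3
*   → 11 -9 6 216
/   → 11 -9 0
+   → 11 -9
3   → 11 -9 3
*   → 11 -27
dup → 11 -27 -27
-33 → 11 -27 -27 -33
/   → 11 -27 0
9   → 11 -27 0 9
-9  → 11 -27 0 9 -9
-   → 11 -27 0 18
+   → 11 -27 18
+   → 11 -9
-   → 20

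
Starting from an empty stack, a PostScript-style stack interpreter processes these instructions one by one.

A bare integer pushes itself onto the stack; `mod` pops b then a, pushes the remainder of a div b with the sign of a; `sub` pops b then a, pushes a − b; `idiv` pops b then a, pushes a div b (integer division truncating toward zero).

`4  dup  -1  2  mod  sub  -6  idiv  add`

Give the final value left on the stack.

4

4    -> 4
dup  -> 4 4
-1   -> 4 4 -1
2    -> 4 4 -1 2
mod  -> 4 4 -1
sub  -> 4 5
-6   -> 4 5 -6
idiv -> 4 0
add  -> 4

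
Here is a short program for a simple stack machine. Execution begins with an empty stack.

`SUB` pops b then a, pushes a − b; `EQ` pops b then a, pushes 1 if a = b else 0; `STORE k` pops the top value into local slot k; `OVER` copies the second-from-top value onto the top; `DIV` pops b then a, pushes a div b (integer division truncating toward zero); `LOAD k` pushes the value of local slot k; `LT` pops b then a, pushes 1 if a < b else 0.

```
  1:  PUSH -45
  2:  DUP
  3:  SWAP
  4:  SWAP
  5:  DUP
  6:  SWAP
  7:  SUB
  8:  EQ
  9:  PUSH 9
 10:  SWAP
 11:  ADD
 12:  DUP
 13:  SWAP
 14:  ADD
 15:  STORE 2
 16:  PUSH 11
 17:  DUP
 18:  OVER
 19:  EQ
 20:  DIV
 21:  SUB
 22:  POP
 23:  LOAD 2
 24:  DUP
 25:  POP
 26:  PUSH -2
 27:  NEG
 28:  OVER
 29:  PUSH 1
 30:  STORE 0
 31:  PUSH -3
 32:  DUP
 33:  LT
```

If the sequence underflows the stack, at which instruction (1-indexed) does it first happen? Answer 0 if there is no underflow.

21

PUSH -45 -> [-45]
DUP      -> [-45, -45]
SWAP     -> [-45, -45]
SWAP     -> [-45, -45]
DUP      -> [-45, -45, -45]
SWAP     -> [-45, -45, -45]
SUB      -> [-45, 0]
EQ       -> [0]
PUSH 9   -> [0, 9]
SWAP     -> [9, 0]
ADD      -> [9]
DUP      -> [9, 9]
SWAP     -> [9, 9]
ADD      -> [18]
STORE 2  -> []
PUSH 11  -> [11]
DUP      -> [11, 11]
OVER     -> [11, 11, 11]
EQ       -> [11, 1]
DIV      -> [11]
SUB  — needs 2 operands, stack has 1 → underflow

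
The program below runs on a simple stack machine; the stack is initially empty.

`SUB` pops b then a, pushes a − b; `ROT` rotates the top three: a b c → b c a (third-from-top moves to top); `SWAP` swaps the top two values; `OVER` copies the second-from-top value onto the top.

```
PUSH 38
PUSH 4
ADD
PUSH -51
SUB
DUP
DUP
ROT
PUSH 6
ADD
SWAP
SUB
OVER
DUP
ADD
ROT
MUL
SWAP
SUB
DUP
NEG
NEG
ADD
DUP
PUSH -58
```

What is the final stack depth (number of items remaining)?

3

PUSH 38  : 38
PUSH 4   : 38 4
ADD      : 42
PUSH -51 : 42 -51
SUB      : 93
DUP      : 93 93
DUP      : 93 93 93
ROT      : 93 93 93
PUSH 6   : 93 93 93 6
ADD      : 93 93 99
SWAP     : 93 99 93
SUB      : 93 6
OVER     : 93 6 93
DUP      : 93 6 93 93
ADD      : 93 6 186
ROT      : 6 186 93
MUL      : 6 17298
SWAP     : 17298 6
SUB      : 17292
DUP      : 17292 17292
NEG      : 17292 -17292
NEG      : 17292 17292
ADD      : 34584
DUP      : 34584 34584
PUSH -58 : 34584 34584 -58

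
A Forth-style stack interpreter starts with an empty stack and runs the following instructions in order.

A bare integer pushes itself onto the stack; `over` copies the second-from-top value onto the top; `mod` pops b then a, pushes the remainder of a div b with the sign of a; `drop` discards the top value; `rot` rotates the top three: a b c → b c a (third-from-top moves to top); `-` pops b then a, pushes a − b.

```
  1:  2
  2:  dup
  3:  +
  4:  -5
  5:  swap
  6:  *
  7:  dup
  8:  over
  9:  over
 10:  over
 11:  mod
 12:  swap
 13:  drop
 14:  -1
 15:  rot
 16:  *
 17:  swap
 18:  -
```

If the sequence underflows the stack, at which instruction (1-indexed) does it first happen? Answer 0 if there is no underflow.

2    → 2
dup  → 2 2
+    → 4
-5   → 4 -5
swap → -5 4
*    → -20
dup  → -20 -20
over → -20 -20 -20
over → -20 -20 -20 -20
over → -20 -20 -20 -20 -20
mod  → -20 -20 -20 0
swap → -20 -20 0 -20
drop → -20 -20 0
-1   → -20 -20 0 -1
rot  → -20 0 -1 -20
*    → -20 0 20
swap → -20 20 0
-    → -20 20

0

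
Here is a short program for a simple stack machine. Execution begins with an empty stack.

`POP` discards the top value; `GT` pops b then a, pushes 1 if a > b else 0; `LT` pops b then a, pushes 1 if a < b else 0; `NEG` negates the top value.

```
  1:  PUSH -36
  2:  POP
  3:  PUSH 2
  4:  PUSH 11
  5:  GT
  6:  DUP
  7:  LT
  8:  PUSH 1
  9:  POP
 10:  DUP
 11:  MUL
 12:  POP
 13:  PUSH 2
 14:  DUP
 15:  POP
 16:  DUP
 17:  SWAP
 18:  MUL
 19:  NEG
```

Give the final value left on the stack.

PUSH -36 -> [-36]
POP      -> []
PUSH 2   -> [2]
PUSH 11  -> [2, 11]
GT       -> [0]
DUP      -> [0, 0]
LT       -> [0]
PUSH 1   -> [0, 1]
POP      -> [0]
DUP      -> [0, 0]
MUL      -> [0]
POP      -> []
PUSH 2   -> [2]
DUP      -> [2, 2]
POP      -> [2]
DUP      -> [2, 2]
SWAP     -> [2, 2]
MUL      -> [4]
NEG      -> [-4]

-4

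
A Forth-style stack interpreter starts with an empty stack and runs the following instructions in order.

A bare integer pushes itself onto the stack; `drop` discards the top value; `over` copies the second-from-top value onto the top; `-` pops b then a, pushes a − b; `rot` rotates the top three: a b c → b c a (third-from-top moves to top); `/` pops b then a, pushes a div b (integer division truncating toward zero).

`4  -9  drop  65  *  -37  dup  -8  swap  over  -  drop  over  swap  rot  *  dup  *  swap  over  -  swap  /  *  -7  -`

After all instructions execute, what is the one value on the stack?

4    → 4
-9   → 4 -9
drop → 4
65   → 4 65
*    → 260
-37  → 260 -37
dup  → 260 -37 -37
-8   → 260 -37 -37 -8
swap → 260 -37 -8 -37
over → 260 -37 -8 -37 -8
-    → 260 -37 -8 -29
drop → 260 -37 -8
over → 260 -37 -8 -37
swap → 260 -37 -37 -8
rot  → 260 -37 -8 -37
*    → 260 -37 296
dup  → 260 -37 296 296
*    → 260 -37 87616
swap → 260 87616 -37
over → 260 87616 -37 87616
-    → 260 87616 -87653
swap → 260 -87653 87616
/    → 260 -1
*    → -260
-7   → -260 -7
-    → -253

-253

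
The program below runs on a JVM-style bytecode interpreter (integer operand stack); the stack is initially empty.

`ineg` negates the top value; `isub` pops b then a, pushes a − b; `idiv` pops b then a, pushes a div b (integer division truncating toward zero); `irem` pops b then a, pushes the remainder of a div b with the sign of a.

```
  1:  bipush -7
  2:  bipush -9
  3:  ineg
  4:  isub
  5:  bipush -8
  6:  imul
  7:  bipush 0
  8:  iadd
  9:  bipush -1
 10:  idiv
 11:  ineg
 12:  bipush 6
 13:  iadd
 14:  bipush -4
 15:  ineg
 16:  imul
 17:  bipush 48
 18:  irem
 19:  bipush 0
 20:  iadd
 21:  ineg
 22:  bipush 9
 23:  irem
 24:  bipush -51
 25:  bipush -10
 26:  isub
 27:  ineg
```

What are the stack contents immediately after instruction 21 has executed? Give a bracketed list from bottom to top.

bipush -7  -7
bipush -9  -7 -9
ineg       -7 9
isub       -16
bipush -8  -16 -8
imul       128
bipush 0   128 0
iadd       128
bipush -1  128 -1
idiv       -128
ineg       128
bipush 6   128 6
iadd       134
bipush -4  134 -4
ineg       134 4
imul       536
bipush 48  536 48
irem       8
bipush 0   8 0
iadd       8
ineg       -8

[-8]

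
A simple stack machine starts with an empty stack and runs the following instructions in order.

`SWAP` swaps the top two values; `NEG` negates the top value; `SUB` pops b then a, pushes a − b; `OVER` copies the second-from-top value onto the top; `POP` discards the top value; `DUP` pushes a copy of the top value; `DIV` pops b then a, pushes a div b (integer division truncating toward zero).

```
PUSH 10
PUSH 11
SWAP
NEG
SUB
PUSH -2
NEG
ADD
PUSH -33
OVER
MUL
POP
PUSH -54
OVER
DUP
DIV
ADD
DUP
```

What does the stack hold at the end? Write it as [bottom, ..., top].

[23, -53, -53]

PUSH 10  → 10
PUSH 11  → 10 11
SWAP     → 11 10
NEG      → 11 -10
SUB      → 21
PUSH -2  → 21 -2
NEG      → 21 2
ADD      → 23
PUSH -33 → 23 -33
OVER     → 23 -33 23
MUL      → 23 -759
POP      → 23
PUSH -54 → 23 -54
OVER     → 23 -54 23
DUP      → 23 -54 23 23
DIV      → 23 -54 1
ADD      → 23 -53
DUP      → 23 -53 -53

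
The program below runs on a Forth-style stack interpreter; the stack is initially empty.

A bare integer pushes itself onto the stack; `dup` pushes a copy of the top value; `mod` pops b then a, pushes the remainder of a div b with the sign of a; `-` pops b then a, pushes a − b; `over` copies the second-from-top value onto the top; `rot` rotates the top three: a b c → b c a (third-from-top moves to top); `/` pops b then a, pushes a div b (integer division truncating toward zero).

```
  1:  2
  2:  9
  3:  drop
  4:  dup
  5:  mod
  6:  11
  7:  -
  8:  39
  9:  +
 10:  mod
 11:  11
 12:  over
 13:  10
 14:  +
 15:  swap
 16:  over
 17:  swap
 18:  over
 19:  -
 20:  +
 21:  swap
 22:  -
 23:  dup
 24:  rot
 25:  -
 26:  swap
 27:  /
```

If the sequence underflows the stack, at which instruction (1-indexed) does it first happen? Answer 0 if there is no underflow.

2    → [2]
9    → [2, 9]
drop → [2]
dup  → [2, 2]
mod  → [0]
11   → [0, 11]
-    → [-11]
39   → [-11, 39]
+    → [28]
mod  — needs 2 operands, stack has 1 → underflow

10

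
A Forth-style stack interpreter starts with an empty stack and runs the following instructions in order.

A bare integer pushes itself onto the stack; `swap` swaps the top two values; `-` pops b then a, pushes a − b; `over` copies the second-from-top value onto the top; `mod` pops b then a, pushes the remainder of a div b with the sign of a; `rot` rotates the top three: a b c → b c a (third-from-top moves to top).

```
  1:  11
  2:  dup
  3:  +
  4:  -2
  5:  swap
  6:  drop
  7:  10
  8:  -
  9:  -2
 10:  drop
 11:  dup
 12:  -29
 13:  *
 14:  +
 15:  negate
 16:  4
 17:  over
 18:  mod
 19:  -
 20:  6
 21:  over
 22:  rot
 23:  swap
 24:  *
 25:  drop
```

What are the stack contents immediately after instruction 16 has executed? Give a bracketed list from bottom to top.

[-336, 4]

11      11
dup     11 11
+       22
-2      22 -2
swap    -2 22
drop    -2
10      -2 10
-       -12
-2      -12 -2
drop    -12
dup     -12 -12
-29     -12 -12 -29
*       -12 348
+       336
negate  -336
4       -336 4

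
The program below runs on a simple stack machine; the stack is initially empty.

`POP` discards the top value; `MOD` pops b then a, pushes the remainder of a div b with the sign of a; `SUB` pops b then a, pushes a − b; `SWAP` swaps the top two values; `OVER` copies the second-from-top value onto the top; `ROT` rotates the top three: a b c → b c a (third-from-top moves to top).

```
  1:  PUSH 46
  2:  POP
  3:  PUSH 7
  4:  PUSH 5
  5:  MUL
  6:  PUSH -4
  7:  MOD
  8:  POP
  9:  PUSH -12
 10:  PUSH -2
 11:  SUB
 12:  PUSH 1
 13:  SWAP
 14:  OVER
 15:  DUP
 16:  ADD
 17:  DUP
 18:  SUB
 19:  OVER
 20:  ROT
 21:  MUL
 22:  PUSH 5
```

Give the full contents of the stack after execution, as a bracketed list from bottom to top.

PUSH 46  → 46
POP      → (empty)
PUSH 7   → 7
PUSH 5   → 7 5
MUL      → 35
PUSH -4  → 35 -4
MOD      → 3
POP      → (empty)
PUSH -12 → -12
PUSH -2  → -12 -2
SUB      → -10
PUSH 1   → -10 1
SWAP     → 1 -10
OVER     → 1 -10 1
DUP      → 1 -10 1 1
ADD      → 1 -10 2
DUP      → 1 -10 2 2
SUB      → 1 -10 0
OVER     → 1 -10 0 -10
ROT      → 1 0 -10 -10
MUL      → 1 0 100
PUSH 5   → 1 0 100 5

[1, 0, 100, 5]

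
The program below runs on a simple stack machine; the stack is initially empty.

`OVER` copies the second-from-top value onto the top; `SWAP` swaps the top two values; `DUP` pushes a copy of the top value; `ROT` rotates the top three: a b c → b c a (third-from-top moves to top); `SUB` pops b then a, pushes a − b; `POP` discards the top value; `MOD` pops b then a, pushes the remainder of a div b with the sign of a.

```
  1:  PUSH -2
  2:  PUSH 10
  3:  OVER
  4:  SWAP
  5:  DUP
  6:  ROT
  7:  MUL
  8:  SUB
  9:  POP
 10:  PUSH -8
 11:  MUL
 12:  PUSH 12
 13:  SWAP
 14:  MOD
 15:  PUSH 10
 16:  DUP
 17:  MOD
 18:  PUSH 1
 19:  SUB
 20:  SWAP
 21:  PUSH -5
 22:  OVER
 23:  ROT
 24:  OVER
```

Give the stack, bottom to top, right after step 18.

PUSH -2  [-2]
PUSH 10  [-2, 10]
OVER     [-2, 10, -2]
SWAP     [-2, -2, 10]
DUP      [-2, -2, 10, 10]
ROT      [-2, 10, 10, -2]
MUL      [-2, 10, -20]
SUB      [-2, 30]
POP      [-2]
PUSH -8  [-2, -8]
MUL      [16]
PUSH 12  [16, 12]
SWAP     [12, 16]
MOD      [12]
PUSH 10  [12, 10]
DUP      [12, 10, 10]
MOD      [12, 0]
PUSH 1   [12, 0, 1]

[12, 0, 1]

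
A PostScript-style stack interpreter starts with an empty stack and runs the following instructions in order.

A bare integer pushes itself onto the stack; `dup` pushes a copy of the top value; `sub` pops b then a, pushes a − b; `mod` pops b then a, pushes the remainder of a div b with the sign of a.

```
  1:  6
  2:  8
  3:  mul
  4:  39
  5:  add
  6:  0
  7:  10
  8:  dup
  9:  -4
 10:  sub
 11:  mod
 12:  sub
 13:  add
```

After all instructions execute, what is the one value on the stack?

77

6   → [6]
8   → [6, 8]
mul → [48]
39  → [48, 39]
add → [87]
0   → [87, 0]
10  → [87, 0, 10]
dup → [87, 0, 10, 10]
-4  → [87, 0, 10, 10, -4]
sub → [87, 0, 10, 14]
mod → [87, 0, 10]
sub → [87, -10]
add → [77]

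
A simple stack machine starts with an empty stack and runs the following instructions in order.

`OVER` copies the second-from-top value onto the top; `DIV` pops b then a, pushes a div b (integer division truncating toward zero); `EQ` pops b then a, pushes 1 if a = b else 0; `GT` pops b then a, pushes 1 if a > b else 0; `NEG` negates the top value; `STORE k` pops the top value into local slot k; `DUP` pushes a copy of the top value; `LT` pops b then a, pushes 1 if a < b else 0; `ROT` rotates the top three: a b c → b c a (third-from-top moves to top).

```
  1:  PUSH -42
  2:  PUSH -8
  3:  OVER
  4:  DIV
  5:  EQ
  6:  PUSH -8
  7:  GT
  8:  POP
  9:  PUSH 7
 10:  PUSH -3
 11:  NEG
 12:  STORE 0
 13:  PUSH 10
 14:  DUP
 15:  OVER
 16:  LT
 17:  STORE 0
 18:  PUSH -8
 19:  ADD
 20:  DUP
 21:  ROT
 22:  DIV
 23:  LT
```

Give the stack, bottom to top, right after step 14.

PUSH -42  [-42]
PUSH -8   [-42, -8]
OVER      [-42, -8, -42]
DIV       [-42, 0]
EQ        [0]
PUSH -8   [0, -8]
GT        [1]
POP       []
PUSH 7    [7]
PUSH -3   [7, -3]
NEG       [7, 3]
STORE 0   [7]
PUSH 10   [7, 10]
DUP       [7, 10, 10]

[7, 10, 10]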